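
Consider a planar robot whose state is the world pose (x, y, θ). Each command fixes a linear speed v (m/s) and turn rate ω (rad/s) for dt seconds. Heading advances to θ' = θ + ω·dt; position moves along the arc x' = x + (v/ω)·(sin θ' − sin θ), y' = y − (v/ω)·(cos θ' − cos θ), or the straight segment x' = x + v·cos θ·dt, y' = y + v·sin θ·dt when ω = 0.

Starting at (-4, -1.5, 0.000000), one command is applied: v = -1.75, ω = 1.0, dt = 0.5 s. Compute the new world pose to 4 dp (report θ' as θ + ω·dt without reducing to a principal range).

(-4.8390, -1.7142, 0.5000)

θ' = 0.0000 + 1.0·0.5 = 0.5000
R = v/ω = -1.75/1.0 = -1.7500
x' = -4 + -1.7500·(sin 0.5000 − sin 0.0000) = -4.8390
y' = -1.5 − -1.7500·(cos 0.5000 − cos 0.0000) = -1.7142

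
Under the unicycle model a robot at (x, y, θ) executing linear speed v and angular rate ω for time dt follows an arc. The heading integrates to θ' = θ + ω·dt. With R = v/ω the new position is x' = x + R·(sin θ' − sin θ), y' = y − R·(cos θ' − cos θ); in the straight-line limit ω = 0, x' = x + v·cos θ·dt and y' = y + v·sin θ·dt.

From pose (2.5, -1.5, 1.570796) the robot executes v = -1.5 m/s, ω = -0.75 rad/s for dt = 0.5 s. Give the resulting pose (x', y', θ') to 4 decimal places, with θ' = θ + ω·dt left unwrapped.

θ' = 1.5708 + -0.75·0.5 = 1.1958
R = v/ω = -1.5/-0.75 = 2.0000
x' = 2.5 + 2.0000·(sin 1.1958 − sin 1.5708) = 2.3610
y' = -1.5 − 2.0000·(cos 1.1958 − cos 1.5708) = -2.2325

(2.3610, -2.2325, 1.1958)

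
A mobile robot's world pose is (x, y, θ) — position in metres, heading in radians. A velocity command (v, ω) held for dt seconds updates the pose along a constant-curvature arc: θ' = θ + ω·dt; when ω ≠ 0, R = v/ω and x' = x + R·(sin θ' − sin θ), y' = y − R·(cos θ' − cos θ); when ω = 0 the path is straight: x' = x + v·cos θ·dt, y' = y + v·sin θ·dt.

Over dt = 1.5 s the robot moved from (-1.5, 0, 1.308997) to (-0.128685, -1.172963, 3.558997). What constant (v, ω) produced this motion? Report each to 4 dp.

v = -1.5000, ω = 1.5000

Δθ = 3.558997 − 1.308997 = 2.250000
ω = Δθ/dt = 2.250000/1.5 = 1.5000
R = Δx/(sin θ' − sin θ) = -1.0000
v = R·ω = -1.0000·1.5000 = -1.5000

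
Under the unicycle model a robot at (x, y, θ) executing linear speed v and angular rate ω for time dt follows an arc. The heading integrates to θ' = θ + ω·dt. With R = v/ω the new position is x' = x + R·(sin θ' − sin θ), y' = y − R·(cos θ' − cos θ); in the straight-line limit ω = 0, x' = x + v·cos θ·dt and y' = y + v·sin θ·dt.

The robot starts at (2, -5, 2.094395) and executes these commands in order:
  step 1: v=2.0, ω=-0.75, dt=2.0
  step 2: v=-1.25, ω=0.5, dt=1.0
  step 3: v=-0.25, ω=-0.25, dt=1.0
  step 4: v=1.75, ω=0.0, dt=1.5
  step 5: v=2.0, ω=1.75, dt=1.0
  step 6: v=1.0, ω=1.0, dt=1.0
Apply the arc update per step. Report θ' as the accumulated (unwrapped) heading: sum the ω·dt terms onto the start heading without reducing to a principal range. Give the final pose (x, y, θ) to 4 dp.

step 1: θ'=0.5944 (R=-2.6667) → pose (2.8160, -1.4574, 0.5944)
step 2: θ'=1.0944 (R=-2.5000) → pose (1.9944, -2.3821, 1.0944)
step 3: θ'=0.8444 (R=1.0000) → pose (1.8534, -2.5877, 0.8444)
step 4: θ'=0.8444 (straight) → pose (3.5968, -0.6254, 0.8444)
step 5: θ'=2.5944 (R=1.1429) → pose (3.3371, 1.1097, 2.5944)
step 6: θ'=3.5944 (R=1.0000) → pose (2.3793, 1.1549, 3.5944)

(2.3793, 1.1549, 3.5944)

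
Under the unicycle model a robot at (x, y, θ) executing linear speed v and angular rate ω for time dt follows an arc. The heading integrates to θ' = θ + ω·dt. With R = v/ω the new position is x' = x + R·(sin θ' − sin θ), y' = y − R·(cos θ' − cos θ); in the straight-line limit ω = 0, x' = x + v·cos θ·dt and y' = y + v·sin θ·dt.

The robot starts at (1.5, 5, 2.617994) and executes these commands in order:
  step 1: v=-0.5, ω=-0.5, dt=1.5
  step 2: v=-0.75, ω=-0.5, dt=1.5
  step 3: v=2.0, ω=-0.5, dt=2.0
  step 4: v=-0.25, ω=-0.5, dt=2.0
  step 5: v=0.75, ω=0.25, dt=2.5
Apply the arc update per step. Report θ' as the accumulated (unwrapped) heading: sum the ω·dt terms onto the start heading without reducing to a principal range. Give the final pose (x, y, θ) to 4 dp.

step 1: θ'=1.8680 (R=1.0000) → pose (1.9562, 4.4268, 1.8680)
step 2: θ'=1.1180 (R=1.5000) → pose (1.8708, 3.3313, 1.1180)
step 3: θ'=0.1180 (R=-4.0000) → pose (4.9968, 5.5536, 0.1180)
step 4: θ'=-0.8820 (R=0.5000) → pose (4.5519, 5.7323, -0.8820)
step 5: θ'=-0.2570 (R=3.0000) → pose (6.1054, 4.7376, -0.2570)

(6.1054, 4.7376, -0.2570)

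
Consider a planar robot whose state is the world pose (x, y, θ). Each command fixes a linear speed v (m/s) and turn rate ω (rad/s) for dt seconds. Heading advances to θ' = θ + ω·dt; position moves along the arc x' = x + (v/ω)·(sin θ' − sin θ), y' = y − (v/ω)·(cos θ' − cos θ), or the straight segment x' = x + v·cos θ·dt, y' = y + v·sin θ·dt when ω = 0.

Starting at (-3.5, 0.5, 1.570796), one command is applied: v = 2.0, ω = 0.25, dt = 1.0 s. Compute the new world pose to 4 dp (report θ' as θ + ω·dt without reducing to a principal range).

(-3.7487, 2.4792, 1.8208)

θ' = 1.5708 + 0.25·1.0 = 1.8208
R = v/ω = 2.0/0.25 = 8.0000
x' = -3.5 + 8.0000·(sin 1.8208 − sin 1.5708) = -3.7487
y' = 0.5 − 8.0000·(cos 1.8208 − cos 1.5708) = 2.4792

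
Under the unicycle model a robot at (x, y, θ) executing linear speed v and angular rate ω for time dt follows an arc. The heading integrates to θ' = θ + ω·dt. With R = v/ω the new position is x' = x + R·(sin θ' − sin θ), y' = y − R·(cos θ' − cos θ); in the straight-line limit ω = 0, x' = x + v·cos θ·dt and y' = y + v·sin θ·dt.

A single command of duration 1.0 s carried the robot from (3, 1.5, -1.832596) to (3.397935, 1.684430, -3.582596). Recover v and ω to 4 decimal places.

Δθ = -3.582596 − -1.832596 = -1.750000
ω = Δθ/dt = -1.750000/1.0 = -1.7500
R = Δx/(sin θ' − sin θ) = 0.2857
v = R·ω = 0.2857·-1.7500 = -0.5000

v = -0.5000, ω = -1.7500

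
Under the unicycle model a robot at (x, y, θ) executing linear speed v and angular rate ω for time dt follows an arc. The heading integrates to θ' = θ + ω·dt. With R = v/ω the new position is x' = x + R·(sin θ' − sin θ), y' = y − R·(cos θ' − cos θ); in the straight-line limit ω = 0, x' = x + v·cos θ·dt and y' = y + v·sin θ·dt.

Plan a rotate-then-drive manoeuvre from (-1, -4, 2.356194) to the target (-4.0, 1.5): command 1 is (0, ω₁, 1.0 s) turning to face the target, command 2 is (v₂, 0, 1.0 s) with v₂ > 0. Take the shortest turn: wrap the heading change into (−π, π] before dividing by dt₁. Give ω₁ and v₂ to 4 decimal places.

ω₁ = -0.2861, v₂ = 6.2650

heading to target = atan2(1.5−-4, -4−-1) = 2.0701
Δθ = wrap(2.0701 − 2.3562) = -0.2861; ω₁ = Δθ/dt₁ = -0.2861
distance = √((-4−-1)² + (1.5−-4)²) = 6.2650; v₂ = distance/dt₂ = 6.2650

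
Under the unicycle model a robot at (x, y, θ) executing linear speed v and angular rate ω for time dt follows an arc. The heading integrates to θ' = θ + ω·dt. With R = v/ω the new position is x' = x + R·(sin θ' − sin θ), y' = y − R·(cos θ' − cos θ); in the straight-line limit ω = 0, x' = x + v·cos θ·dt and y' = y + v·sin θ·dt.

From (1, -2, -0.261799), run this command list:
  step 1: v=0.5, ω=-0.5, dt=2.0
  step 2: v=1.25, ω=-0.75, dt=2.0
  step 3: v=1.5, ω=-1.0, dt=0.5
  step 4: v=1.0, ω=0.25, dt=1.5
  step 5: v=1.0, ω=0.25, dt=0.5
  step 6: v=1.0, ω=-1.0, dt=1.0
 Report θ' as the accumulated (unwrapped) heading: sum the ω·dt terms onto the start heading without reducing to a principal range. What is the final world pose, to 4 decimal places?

(-2.9265, -4.9538, -3.7618)

step 1: θ'=-1.2618 (R=-1.0000) → pose (1.6938, -2.6618, -1.2618)
step 2: θ'=-2.7618 (R=-1.6667) → pose (0.7240, -4.7166, -2.7618)
step 3: θ'=-3.2618 (R=-1.5000) → pose (-0.0120, -4.8126, -3.2618)
step 4: θ'=-2.8868 (R=4.0000) → pose (-1.4998, -4.9129, -2.8868)
step 5: θ'=-2.7618 (R=4.0000) → pose (-1.9746, -5.0688, -2.7618)
step 6: θ'=-3.7618 (R=-1.0000) → pose (-2.9265, -4.9538, -3.7618)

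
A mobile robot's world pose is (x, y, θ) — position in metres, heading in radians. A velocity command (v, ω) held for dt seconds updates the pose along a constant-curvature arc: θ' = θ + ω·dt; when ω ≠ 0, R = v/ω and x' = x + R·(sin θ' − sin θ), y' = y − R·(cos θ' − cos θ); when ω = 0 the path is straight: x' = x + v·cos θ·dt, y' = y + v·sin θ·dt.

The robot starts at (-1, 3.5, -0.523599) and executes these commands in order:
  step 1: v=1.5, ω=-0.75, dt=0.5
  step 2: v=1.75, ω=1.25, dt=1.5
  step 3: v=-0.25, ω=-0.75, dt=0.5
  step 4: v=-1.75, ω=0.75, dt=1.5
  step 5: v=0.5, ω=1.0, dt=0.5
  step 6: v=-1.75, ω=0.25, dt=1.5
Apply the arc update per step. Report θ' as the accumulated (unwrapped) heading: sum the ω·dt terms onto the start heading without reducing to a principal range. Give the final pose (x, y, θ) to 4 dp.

(2.5988, -0.7811, 2.6014)

step 1: θ'=-0.8986 (R=-2.0000) → pose (-0.4351, 3.0134, -0.8986)
step 2: θ'=0.9764 (R=1.4000) → pose (1.8202, 3.1011, 0.9764)
step 3: θ'=0.6014 (R=0.3333) → pose (1.7327, 3.0130, 0.6014)
step 4: θ'=1.7264 (R=-2.3333) → pose (0.7477, 0.7274, 1.7264)
step 5: θ'=2.2264 (R=0.5000) → pose (0.6501, 0.9547, 2.2264)
step 6: θ'=2.6014 (R=-7.0000) → pose (2.5988, -0.7811, 2.6014)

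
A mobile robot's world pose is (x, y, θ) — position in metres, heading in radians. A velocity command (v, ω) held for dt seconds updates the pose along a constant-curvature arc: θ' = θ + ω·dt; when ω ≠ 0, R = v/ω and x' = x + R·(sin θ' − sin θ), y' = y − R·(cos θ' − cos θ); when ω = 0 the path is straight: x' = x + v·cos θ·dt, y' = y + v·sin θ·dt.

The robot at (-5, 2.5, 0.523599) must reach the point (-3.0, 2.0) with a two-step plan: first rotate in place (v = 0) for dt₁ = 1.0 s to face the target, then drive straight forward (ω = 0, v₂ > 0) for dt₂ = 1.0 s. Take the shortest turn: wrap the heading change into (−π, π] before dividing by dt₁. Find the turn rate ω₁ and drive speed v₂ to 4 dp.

heading to target = atan2(2−2.5, -3−-5) = -0.2450
Δθ = wrap(-0.2450 − 0.5236) = -0.7686; ω₁ = Δθ/dt₁ = -0.7686
distance = √((-3−-5)² + (2−2.5)²) = 2.0616; v₂ = distance/dt₂ = 2.0616

ω₁ = -0.7686, v₂ = 2.0616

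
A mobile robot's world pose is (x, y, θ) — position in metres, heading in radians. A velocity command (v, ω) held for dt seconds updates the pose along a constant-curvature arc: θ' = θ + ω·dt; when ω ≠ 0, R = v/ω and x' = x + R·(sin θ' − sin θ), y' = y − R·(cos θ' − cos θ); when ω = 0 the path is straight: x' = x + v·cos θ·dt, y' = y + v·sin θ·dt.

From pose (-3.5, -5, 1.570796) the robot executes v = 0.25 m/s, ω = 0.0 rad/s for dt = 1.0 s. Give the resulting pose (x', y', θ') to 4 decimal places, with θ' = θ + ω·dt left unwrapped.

θ' = 1.5708 + 0.0·1.0 = 1.5708
ω = 0 → straight: x' = -3.5 + 0.25·cos(1.5708)·1.0 = -3.5000
y' = -5 + 0.25·sin(1.5708)·1.0 = -4.7500

(-3.5000, -4.7500, 1.5708)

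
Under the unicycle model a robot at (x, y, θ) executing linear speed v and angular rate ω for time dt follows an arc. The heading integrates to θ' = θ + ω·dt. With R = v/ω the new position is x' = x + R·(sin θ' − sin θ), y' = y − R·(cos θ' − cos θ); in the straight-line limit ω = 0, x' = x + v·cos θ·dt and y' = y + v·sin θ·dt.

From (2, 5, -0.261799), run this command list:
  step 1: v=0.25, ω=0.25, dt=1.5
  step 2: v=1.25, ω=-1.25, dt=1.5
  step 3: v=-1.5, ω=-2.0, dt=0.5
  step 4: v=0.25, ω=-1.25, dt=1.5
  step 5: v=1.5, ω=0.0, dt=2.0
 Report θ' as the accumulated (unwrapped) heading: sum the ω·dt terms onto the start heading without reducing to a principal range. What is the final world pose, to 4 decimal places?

(3.4247, 7.5051, -4.6368)

step 1: θ'=0.1132 (R=1.0000) → pose (2.3718, 4.9723, 0.1132)
step 2: θ'=-1.7618 (R=-1.0000) → pose (3.4666, 3.7889, -1.7618)
step 3: θ'=-2.7618 (R=0.7500) → pose (3.9249, 4.3431, -2.7618)
step 4: θ'=-4.6368 (R=-0.2000) → pose (3.6513, 4.5137, -4.6368)
step 5: θ'=-4.6368 (straight) → pose (3.4247, 7.5051, -4.6368)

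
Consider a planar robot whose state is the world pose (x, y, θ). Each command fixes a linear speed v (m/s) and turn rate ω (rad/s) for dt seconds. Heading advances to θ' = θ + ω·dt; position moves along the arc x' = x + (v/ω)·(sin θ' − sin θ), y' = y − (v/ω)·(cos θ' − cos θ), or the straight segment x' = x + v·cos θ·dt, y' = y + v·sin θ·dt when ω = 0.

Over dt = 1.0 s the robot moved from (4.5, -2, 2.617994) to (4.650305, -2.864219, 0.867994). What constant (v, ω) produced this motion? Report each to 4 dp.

Δθ = 0.867994 − 2.617994 = -1.750000
ω = Δθ/dt = -1.750000/1.0 = -1.7500
R = −Δy/(cos θ' − cos θ) = 0.5714
v = R·ω = 0.5714·-1.7500 = -1.0000

v = -1.0000, ω = -1.7500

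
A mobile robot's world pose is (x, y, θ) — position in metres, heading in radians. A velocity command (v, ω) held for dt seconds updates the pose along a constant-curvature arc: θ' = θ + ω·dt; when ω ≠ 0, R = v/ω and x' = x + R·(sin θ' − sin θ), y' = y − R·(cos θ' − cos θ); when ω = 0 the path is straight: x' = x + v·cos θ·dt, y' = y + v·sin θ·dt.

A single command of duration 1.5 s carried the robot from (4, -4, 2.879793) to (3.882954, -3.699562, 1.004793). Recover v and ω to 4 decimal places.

Δθ = 1.004793 − 2.879793 = -1.875000
ω = Δθ/dt = -1.875000/1.5 = -1.2500
R = −Δy/(cos θ' − cos θ) = -0.2000
v = R·ω = -0.2000·-1.2500 = 0.2500

v = 0.2500, ω = -1.2500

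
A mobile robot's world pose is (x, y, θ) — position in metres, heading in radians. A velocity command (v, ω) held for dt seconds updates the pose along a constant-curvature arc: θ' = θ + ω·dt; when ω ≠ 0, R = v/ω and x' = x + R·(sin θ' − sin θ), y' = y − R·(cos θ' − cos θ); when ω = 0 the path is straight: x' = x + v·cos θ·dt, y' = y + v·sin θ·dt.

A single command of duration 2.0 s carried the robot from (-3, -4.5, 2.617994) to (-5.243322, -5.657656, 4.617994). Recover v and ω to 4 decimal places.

Δθ = 4.617994 − 2.617994 = 2.000000
ω = Δθ/dt = 2.000000/2.0 = 1.0000
R = Δx/(sin θ' − sin θ) = 1.5000
v = R·ω = 1.5000·1.0000 = 1.5000

v = 1.5000, ω = 1.0000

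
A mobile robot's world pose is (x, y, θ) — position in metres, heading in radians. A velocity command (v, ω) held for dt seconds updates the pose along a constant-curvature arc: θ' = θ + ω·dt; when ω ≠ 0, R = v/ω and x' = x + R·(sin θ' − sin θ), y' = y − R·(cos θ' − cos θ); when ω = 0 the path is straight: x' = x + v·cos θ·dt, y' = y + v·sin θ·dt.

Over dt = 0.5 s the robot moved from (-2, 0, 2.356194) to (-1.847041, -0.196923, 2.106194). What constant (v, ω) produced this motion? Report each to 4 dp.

Δθ = 2.106194 − 2.356194 = -0.250000
ω = Δθ/dt = -0.250000/0.5 = -0.5000
R = −Δy/(cos θ' − cos θ) = 1.0000
v = R·ω = 1.0000·-0.5000 = -0.5000

v = -0.5000, ω = -0.5000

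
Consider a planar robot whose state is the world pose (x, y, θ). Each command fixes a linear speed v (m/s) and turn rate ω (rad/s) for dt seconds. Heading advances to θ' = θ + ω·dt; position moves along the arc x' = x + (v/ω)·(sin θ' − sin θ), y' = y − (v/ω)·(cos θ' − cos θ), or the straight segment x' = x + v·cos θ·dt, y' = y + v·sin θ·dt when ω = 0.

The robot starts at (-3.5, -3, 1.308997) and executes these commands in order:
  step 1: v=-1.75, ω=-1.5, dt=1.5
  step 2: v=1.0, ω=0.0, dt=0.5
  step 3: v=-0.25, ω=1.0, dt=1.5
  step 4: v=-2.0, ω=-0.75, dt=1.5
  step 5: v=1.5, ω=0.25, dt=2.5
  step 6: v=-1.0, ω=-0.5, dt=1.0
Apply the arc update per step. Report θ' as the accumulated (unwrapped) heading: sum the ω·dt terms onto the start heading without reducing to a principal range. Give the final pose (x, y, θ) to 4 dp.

step 1: θ'=-0.9410 (R=1.1667) → pose (-5.5698, -3.3852, -0.9410)
step 2: θ'=-0.9410 (straight) → pose (-5.2753, -3.7893, -0.9410)
step 3: θ'=0.5590 (R=-0.2500) → pose (-5.6099, -3.7246, 0.5590)
step 4: θ'=-0.5660 (R=2.6667) → pose (-8.4542, -3.7146, -0.5660)
step 5: θ'=0.0590 (R=6.0000) → pose (-4.8828, -4.6398, 0.0590)
step 6: θ'=-0.4410 (R=2.0000) → pose (-5.8544, -4.4520, -0.4410)

(-5.8544, -4.4520, -0.4410)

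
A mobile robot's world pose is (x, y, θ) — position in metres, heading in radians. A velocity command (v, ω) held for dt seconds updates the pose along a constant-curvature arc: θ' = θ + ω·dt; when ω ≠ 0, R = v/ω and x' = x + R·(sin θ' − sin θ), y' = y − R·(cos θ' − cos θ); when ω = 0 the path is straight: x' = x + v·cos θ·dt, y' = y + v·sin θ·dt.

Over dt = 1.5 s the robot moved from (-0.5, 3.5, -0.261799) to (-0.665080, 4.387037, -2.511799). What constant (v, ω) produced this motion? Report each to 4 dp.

Δθ = -2.511799 − -0.261799 = -2.250000
ω = Δθ/dt = -2.250000/1.5 = -1.5000
R = −Δy/(cos θ' − cos θ) = 0.5000
v = R·ω = 0.5000·-1.5000 = -0.7500

v = -0.7500, ω = -1.5000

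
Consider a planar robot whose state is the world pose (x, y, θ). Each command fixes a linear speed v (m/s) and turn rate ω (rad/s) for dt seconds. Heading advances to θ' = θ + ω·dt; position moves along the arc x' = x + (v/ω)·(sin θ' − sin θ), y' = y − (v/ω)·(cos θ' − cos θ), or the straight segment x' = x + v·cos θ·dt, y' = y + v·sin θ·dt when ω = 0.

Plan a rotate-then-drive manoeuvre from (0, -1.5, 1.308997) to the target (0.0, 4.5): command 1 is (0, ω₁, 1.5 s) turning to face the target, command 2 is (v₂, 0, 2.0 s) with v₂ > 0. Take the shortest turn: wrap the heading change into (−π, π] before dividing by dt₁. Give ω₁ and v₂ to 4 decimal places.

ω₁ = 0.1745, v₂ = 3.0000

heading to target = atan2(4.5−-1.5, 0−0) = 1.5708
Δθ = wrap(1.5708 − 1.3090) = 0.2618; ω₁ = Δθ/dt₁ = 0.1745
distance = √((0−0)² + (4.5−-1.5)²) = 6.0000; v₂ = distance/dt₂ = 3.0000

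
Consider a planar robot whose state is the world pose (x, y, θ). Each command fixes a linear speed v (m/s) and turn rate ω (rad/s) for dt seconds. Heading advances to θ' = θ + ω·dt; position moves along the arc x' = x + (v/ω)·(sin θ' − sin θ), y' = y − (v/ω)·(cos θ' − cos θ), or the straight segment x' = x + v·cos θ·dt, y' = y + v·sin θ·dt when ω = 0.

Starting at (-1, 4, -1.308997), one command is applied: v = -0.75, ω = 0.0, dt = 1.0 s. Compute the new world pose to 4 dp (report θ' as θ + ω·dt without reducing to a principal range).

θ' = -1.3090 + 0.0·1.0 = -1.3090
ω = 0 → straight: x' = -1 + -0.75·cos(-1.3090)·1.0 = -1.1941
y' = 4 + -0.75·sin(-1.3090)·1.0 = 4.7244

(-1.1941, 4.7244, -1.3090)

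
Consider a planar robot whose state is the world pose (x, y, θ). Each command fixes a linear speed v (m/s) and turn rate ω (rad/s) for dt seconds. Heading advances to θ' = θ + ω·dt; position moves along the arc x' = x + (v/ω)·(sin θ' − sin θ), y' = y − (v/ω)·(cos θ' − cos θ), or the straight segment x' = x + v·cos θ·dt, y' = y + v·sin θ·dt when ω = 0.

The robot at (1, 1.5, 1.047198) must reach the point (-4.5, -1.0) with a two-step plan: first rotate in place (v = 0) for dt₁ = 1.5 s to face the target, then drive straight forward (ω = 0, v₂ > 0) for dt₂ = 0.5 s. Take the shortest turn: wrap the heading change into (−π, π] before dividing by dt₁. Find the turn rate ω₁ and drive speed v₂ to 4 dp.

ω₁ = 1.6807, v₂ = 12.0830

heading to target = atan2(-1−1.5, -4.5−1) = -2.7150
Δθ = wrap(-2.7150 − 1.0472) = 2.5210; ω₁ = Δθ/dt₁ = 1.6807
distance = √((-4.5−1)² + (-1−1.5)²) = 6.0415; v₂ = distance/dt₂ = 12.0830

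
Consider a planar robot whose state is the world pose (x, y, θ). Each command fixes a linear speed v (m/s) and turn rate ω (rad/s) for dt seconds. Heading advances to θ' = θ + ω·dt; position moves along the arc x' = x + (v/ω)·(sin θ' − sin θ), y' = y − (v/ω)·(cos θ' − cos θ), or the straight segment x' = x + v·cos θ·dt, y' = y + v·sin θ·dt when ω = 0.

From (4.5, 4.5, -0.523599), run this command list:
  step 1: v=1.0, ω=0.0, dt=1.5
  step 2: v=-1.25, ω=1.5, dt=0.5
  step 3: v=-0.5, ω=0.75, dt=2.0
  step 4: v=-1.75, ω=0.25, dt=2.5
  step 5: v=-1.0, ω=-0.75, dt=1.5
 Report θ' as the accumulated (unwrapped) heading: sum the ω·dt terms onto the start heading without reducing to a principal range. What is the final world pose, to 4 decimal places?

step 1: θ'=-0.5236 (straight) → pose (5.7990, 3.7500, -0.5236)
step 2: θ'=0.2264 (R=-0.8333) → pose (5.1953, 3.8404, 0.2264)
step 3: θ'=1.7264 (R=-0.6667) → pose (4.6863, 3.0874, 1.7264)
step 4: θ'=2.3514 (R=-7.0000) → pose (6.6284, -0.7537, 2.3514)
step 5: θ'=1.2264 (R=1.3333) → pose (6.9361, -2.1422, 1.2264)

(6.9361, -2.1422, 1.2264)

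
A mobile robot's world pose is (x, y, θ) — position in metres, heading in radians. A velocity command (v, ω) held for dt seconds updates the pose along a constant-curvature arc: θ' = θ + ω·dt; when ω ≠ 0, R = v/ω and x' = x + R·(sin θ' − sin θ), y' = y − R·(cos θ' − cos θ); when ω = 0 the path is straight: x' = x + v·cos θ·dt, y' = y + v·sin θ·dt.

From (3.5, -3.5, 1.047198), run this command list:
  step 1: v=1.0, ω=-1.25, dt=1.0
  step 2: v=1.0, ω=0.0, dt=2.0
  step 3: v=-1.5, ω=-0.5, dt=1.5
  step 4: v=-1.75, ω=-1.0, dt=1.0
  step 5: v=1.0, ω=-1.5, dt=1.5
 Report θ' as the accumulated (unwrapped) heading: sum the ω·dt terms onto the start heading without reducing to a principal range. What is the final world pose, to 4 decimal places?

step 1: θ'=-0.2028 (R=-0.8000) → pose (4.3540, -3.1164, -0.2028)
step 2: θ'=-0.2028 (straight) → pose (6.3130, -3.5192, -0.2028)
step 3: θ'=-0.9528 (R=3.0000) → pose (4.4721, -2.3189, -0.9528)
step 4: θ'=-1.9528 (R=1.7500) → pose (4.2745, -0.6526, -1.9528)
step 5: θ'=-4.2028 (R=-0.6667) → pose (3.0740, -0.7293, -4.2028)

(3.0740, -0.7293, -4.2028)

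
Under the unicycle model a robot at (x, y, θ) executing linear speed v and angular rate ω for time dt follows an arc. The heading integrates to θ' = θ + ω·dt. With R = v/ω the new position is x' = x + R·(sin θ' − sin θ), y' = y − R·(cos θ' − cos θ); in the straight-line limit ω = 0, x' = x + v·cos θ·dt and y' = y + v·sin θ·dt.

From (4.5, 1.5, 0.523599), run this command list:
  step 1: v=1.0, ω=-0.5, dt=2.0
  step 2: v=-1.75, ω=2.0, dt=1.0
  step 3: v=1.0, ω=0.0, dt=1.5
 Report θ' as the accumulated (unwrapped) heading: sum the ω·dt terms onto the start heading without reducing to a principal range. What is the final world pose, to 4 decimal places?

step 1: θ'=-0.4764 (R=-2.0000) → pose (6.4172, 1.5453, -0.4764)
step 2: θ'=1.5236 (R=-0.8750) → pose (5.1419, 0.8090, 1.5236)
step 3: θ'=1.5236 (straight) → pose (5.2127, 2.3073, 1.5236)

(5.2127, 2.3073, 1.5236)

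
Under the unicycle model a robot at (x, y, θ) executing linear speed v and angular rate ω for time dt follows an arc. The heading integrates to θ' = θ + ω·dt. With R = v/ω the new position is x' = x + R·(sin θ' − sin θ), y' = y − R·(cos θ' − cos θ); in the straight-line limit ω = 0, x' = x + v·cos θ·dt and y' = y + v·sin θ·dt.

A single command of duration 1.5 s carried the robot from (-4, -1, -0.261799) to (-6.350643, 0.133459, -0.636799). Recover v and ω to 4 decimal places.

Δθ = -0.636799 − -0.261799 = -0.375000
ω = Δθ/dt = -0.375000/1.5 = -0.2500
R = Δx/(sin θ' − sin θ) = 7.0000
v = R·ω = 7.0000·-0.2500 = -1.7500

v = -1.7500, ω = -0.2500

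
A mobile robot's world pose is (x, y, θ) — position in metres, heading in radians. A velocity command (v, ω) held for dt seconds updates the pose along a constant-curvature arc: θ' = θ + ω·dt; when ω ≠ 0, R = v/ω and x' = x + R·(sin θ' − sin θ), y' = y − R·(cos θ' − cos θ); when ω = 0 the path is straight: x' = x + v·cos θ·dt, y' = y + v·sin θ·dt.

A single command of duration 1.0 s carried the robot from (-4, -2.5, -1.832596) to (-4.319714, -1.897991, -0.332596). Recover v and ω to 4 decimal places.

v = -0.7500, ω = 1.5000

Δθ = -0.332596 − -1.832596 = 1.500000
ω = Δθ/dt = 1.500000/1.0 = 1.5000
R = −Δy/(cos θ' − cos θ) = -0.5000
v = R·ω = -0.5000·1.5000 = -0.7500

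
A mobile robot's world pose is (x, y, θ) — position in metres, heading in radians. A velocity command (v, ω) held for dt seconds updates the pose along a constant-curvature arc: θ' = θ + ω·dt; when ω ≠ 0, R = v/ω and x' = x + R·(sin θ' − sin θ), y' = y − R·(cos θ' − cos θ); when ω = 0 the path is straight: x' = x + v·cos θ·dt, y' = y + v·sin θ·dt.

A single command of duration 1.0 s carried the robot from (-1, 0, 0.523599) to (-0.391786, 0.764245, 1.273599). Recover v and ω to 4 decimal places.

Δθ = 1.273599 − 0.523599 = 0.750000
ω = Δθ/dt = 0.750000/1.0 = 0.7500
R = −Δy/(cos θ' − cos θ) = 1.3333
v = R·ω = 1.3333·0.7500 = 1.0000

v = 1.0000, ω = 0.7500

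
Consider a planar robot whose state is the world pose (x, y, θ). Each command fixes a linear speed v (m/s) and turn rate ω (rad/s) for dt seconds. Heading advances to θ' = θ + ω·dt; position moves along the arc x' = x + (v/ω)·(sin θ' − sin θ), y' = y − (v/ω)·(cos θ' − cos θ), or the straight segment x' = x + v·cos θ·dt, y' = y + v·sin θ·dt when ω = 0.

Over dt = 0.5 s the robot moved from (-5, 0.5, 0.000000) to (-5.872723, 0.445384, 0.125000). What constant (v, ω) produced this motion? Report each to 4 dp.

Δθ = 0.125000 − 0.000000 = 0.125000
ω = Δθ/dt = 0.125000/0.5 = 0.2500
R = Δx/(sin θ' − sin θ) = -7.0000
v = R·ω = -7.0000·0.2500 = -1.7500

v = -1.7500, ω = 0.2500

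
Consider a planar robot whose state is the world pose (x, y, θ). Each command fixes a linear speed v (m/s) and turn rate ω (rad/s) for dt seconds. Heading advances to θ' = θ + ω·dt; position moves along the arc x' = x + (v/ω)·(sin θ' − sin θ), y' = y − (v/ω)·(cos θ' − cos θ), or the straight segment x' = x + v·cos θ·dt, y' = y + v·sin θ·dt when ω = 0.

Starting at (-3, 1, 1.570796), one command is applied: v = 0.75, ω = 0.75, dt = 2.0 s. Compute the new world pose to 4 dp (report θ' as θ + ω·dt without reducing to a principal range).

θ' = 1.5708 + 0.75·2.0 = 3.0708
R = v/ω = 0.75/0.75 = 1.0000
x' = -3 + 1.0000·(sin 3.0708 − sin 1.5708) = -3.9293
y' = 1 − 1.0000·(cos 3.0708 − cos 1.5708) = 1.9975

(-3.9293, 1.9975, 3.0708)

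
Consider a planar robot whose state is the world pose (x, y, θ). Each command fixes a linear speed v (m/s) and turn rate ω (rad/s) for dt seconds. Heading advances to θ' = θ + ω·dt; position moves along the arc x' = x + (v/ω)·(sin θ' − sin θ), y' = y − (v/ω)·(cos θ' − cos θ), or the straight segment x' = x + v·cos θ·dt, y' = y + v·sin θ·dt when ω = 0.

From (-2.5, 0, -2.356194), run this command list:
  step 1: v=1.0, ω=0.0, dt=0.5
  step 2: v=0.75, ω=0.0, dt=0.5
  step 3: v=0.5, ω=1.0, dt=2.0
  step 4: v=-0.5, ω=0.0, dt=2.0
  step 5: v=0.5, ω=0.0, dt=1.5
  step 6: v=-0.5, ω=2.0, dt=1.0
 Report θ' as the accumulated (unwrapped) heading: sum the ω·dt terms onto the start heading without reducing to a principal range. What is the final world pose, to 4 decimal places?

(-3.5103, -1.6063, 1.6438)

step 1: θ'=-2.3562 (straight) → pose (-2.8536, -0.3536, -2.3562)
step 2: θ'=-2.3562 (straight) → pose (-3.1187, -0.6187, -2.3562)
step 3: θ'=-0.3562 (R=0.5000) → pose (-2.9395, -1.4409, -0.3562)
step 4: θ'=-0.3562 (straight) → pose (-3.8768, -1.0922, -0.3562)
step 5: θ'=-0.3562 (straight) → pose (-3.1738, -1.3537, -0.3562)
step 6: θ'=1.6438 (R=-0.2500) → pose (-3.5103, -1.6063, 1.6438)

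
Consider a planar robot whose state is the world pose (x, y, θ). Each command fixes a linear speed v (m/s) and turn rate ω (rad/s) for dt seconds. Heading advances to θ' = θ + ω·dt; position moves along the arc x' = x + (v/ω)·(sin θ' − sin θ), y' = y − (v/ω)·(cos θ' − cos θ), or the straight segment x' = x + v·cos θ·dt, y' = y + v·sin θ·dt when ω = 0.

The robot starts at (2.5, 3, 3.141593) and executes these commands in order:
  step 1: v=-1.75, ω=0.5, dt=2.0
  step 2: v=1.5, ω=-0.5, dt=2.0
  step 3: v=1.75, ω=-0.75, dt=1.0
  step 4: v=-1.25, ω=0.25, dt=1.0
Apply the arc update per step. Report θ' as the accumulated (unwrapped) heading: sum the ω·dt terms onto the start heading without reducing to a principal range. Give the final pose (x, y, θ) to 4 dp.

(2.3413, 3.1264, 2.6416)

step 1: θ'=4.1416 (R=-3.5000) → pose (5.4451, 4.6089, 4.1416)
step 2: θ'=3.1416 (R=-3.0000) → pose (2.9207, 3.2298, 3.1416)
step 3: θ'=2.3916 (R=-2.3333) → pose (1.3302, 3.8559, 2.3916)
step 4: θ'=2.6416 (R=-5.0000) → pose (2.3413, 3.1264, 2.6416)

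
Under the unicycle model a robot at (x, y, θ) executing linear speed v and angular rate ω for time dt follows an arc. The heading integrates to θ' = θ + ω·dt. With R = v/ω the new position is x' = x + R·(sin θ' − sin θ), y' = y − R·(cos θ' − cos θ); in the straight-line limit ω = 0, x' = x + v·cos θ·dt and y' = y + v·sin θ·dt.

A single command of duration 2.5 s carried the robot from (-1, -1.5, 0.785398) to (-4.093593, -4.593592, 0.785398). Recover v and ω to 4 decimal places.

Δθ = 0.785398 − 0.785398 = 0.000000
ω = Δθ/dt = 0.000000/2.5 = 0.0000
ω = 0 → v = (Δx·cos θ + Δy·sin θ)/dt = -1.7500

v = -1.7500, ω = 0.0000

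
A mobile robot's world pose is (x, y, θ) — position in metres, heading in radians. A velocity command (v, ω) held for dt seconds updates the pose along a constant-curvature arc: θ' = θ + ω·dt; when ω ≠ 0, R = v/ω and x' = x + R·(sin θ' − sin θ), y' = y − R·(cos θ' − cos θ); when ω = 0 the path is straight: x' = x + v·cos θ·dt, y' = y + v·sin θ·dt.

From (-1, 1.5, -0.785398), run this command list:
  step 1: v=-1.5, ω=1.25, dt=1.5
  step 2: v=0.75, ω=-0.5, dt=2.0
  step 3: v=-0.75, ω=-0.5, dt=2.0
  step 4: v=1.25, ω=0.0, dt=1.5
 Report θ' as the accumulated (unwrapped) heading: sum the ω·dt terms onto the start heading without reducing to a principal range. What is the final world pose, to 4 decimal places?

step 1: θ'=1.0896 (R=-1.2000) → pose (-2.9123, 1.2069, 1.0896)
step 2: θ'=0.0896 (R=-1.5000) → pose (-1.7168, 2.0066, 0.0896)
step 3: θ'=-0.9104 (R=1.5000) → pose (-3.0357, 2.5804, -0.9104)
step 4: θ'=-0.9104 (straight) → pose (-1.8855, 1.0997, -0.9104)

(-1.8855, 1.0997, -0.9104)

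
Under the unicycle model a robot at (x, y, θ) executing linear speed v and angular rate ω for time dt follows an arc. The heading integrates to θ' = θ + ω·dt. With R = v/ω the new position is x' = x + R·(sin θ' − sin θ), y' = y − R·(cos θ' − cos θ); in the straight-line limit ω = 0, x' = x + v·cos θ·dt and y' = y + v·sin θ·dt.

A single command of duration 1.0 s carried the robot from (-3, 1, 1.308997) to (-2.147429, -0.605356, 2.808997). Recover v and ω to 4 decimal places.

Δθ = 2.808997 − 1.308997 = 1.500000
ω = Δθ/dt = 1.500000/1.0 = 1.5000
R = −Δy/(cos θ' − cos θ) = -1.3333
v = R·ω = -1.3333·1.5000 = -2.0000

v = -2.0000, ω = 1.5000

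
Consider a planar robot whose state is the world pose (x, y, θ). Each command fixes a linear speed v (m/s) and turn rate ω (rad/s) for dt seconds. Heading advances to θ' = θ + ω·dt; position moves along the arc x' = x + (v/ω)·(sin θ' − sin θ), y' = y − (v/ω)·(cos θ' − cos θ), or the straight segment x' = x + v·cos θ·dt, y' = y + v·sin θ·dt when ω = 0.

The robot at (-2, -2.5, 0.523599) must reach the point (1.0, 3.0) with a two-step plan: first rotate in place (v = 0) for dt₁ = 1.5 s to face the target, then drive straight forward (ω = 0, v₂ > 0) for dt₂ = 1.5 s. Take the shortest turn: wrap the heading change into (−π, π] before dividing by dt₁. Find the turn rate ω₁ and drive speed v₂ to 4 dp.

heading to target = atan2(3−-2.5, 1−-2) = 1.0714
Δθ = wrap(1.0714 − 0.5236) = 0.5479; ω₁ = Δθ/dt₁ = 0.3652
distance = √((1−-2)² + (3−-2.5)²) = 6.2650; v₂ = distance/dt₂ = 4.1767

ω₁ = 0.3652, v₂ = 4.1767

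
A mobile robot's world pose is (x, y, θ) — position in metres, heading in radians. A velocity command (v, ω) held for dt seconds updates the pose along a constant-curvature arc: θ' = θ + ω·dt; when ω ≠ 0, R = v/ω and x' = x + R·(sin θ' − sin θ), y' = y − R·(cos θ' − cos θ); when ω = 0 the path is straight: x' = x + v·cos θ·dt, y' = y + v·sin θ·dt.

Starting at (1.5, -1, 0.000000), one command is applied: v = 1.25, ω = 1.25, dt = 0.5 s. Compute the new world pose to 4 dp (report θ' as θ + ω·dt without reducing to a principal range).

θ' = 0.0000 + 1.25·0.5 = 0.6250
R = v/ω = 1.25/1.25 = 1.0000
x' = 1.5 + 1.0000·(sin 0.6250 − sin 0.0000) = 2.0851
y' = -1 − 1.0000·(cos 0.6250 − cos 0.0000) = -0.8110

(2.0851, -0.8110, 0.6250)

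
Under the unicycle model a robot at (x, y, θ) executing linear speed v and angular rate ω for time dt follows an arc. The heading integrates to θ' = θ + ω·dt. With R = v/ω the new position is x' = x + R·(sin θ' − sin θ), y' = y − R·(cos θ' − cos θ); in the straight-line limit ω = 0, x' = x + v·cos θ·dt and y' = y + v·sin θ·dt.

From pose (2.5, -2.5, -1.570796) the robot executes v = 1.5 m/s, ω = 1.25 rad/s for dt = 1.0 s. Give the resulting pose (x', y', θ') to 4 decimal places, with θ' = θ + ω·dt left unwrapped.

(3.3216, -3.6388, -0.3208)

θ' = -1.5708 + 1.25·1.0 = -0.3208
R = v/ω = 1.5/1.25 = 1.2000
x' = 2.5 + 1.2000·(sin -0.3208 − sin -1.5708) = 3.3216
y' = -2.5 − 1.2000·(cos -0.3208 − cos -1.5708) = -3.6388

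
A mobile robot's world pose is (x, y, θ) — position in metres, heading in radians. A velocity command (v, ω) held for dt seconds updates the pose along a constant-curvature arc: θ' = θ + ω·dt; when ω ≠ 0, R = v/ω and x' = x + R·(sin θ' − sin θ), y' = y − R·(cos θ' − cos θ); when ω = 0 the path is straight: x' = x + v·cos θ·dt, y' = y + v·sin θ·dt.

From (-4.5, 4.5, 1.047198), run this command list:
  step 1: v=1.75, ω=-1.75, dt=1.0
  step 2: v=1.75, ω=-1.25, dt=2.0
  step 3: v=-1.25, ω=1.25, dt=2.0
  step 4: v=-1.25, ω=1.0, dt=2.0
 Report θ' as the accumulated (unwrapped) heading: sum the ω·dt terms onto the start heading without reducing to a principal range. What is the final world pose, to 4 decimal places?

(-5.2821, 3.4425, 1.2972)

step 1: θ'=-0.7028 (R=-1.0000) → pose (-2.9876, 4.7630, -0.7028)
step 2: θ'=-3.2028 (R=-1.4000) → pose (-3.9782, 2.2974, -3.2028)
step 3: θ'=-0.7028 (R=-1.0000) → pose (-3.2706, 4.0586, -0.7028)
step 4: θ'=1.2972 (R=-1.2500) → pose (-5.2821, 3.4425, 1.2972)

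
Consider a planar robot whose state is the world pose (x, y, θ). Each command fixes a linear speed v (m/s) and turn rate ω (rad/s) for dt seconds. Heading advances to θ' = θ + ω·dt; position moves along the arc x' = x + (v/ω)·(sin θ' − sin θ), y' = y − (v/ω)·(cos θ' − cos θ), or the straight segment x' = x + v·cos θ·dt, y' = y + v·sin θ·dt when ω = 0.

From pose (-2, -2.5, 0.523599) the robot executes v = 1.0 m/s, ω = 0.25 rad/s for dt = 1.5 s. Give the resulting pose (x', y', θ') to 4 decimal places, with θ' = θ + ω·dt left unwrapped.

(-0.8702, -1.5267, 0.8986)

θ' = 0.5236 + 0.25·1.5 = 0.8986
R = v/ω = 1.0/0.25 = 4.0000
x' = -2 + 4.0000·(sin 0.8986 − sin 0.5236) = -0.8702
y' = -2.5 − 4.0000·(cos 0.8986 − cos 0.5236) = -1.5267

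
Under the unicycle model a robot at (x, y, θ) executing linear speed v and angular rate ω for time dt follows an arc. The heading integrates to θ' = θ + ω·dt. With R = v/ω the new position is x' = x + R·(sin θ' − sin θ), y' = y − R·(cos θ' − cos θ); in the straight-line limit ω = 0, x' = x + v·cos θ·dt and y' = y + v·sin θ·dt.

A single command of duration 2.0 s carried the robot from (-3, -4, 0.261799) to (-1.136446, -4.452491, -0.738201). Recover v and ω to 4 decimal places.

v = 1.0000, ω = -0.5000

Δθ = -0.738201 − 0.261799 = -1.000000
ω = Δθ/dt = -1.000000/2.0 = -0.5000
R = Δx/(sin θ' − sin θ) = -2.0000
v = R·ω = -2.0000·-0.5000 = 1.0000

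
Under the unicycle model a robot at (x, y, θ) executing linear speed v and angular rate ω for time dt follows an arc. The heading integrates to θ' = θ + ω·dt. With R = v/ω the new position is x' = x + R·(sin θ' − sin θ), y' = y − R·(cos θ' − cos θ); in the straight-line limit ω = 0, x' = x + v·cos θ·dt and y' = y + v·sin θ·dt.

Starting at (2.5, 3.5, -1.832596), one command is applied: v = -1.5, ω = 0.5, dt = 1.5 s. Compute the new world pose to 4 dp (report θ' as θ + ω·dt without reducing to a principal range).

θ' = -1.8326 + 0.5·1.5 = -1.0826
R = v/ω = -1.5/0.5 = -3.0000
x' = 2.5 + -3.0000·(sin -1.0826 − sin -1.8326) = 2.2518
y' = 3.5 − -3.0000·(cos -1.0826 − cos -1.8326) = 5.6836

(2.2518, 5.6836, -1.0826)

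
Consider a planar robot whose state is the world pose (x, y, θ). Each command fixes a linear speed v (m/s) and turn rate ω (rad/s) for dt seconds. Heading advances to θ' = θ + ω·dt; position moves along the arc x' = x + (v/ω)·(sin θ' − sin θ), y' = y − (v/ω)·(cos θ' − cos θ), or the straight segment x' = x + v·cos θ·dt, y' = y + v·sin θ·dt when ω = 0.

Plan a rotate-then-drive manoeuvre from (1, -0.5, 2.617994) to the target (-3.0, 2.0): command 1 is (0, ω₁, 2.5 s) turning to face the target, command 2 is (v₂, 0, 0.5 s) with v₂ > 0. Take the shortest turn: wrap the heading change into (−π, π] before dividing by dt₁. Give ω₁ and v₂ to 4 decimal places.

heading to target = atan2(2−-0.5, -3−1) = 2.5830
Δθ = wrap(2.5830 − 2.6180) = -0.0350; ω₁ = Δθ/dt₁ = -0.0140
distance = √((-3−1)² + (2−-0.5)²) = 4.7170; v₂ = distance/dt₂ = 9.4340

ω₁ = -0.0140, v₂ = 9.4340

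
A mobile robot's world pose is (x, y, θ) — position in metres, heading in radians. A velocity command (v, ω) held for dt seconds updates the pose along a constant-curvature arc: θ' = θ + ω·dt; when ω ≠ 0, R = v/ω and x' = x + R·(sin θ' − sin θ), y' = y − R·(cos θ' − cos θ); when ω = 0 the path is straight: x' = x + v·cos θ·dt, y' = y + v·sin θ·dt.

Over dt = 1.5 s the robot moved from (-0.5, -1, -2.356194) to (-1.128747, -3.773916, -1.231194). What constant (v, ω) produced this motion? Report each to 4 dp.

Δθ = -1.231194 − -2.356194 = 1.125000
ω = Δθ/dt = 1.125000/1.5 = 0.7500
R = −Δy/(cos θ' − cos θ) = 2.6667
v = R·ω = 2.6667·0.7500 = 2.0000

v = 2.0000, ω = 0.7500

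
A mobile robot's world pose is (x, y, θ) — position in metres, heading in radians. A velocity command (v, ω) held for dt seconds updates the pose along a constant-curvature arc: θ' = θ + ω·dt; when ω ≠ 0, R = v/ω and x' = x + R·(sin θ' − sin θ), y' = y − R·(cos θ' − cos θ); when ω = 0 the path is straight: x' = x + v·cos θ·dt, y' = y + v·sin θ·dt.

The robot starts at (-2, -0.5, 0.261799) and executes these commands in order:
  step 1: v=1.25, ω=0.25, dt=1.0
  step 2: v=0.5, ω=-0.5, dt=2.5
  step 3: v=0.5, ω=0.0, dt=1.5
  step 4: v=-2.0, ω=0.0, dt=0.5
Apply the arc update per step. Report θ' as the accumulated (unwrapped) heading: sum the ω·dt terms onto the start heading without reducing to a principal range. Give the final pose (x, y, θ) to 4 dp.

(0.1324, 0.0064, -0.7382)

step 1: θ'=0.5118 (R=5.0000) → pose (-0.8454, -0.0297, 0.5118)
step 2: θ'=-0.7382 (R=-1.0000) → pose (0.3173, -0.1619, -0.7382)
step 3: θ'=-0.7382 (straight) → pose (0.8721, -0.6666, -0.7382)
step 4: θ'=-0.7382 (straight) → pose (0.1324, 0.0064, -0.7382)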